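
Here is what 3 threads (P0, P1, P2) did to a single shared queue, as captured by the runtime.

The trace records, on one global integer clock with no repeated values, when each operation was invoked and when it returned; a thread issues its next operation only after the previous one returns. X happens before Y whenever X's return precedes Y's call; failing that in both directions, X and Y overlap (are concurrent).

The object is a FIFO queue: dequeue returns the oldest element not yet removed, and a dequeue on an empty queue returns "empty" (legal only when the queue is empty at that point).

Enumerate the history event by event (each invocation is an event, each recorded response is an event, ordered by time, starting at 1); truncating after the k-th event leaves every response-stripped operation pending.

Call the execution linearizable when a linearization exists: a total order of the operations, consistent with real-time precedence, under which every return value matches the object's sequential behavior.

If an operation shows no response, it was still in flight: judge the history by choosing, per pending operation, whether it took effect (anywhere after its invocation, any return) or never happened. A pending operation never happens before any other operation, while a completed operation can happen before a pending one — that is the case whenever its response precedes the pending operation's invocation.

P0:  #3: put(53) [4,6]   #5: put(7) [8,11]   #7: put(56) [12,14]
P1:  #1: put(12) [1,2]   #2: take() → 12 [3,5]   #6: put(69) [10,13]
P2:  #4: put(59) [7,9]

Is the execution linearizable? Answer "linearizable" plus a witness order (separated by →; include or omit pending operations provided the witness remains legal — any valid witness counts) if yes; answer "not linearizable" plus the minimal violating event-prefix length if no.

1. #1 put(12), leaving queue <12>
2. #2 take() → 12, leaving queue <>
3. #3 put(53), leaving queue <53>
4. #4 put(59), leaving queue <53,59>
5. #5 put(7), leaving queue <53,59,7>
6. #6 put(69), leaving queue <53,59,7,69>
7. #7 put(56), leaving queue <53,59,7,69,56>

linearizable — witness: #1 → #2 → #3 → #4 → #5 → #6 → #7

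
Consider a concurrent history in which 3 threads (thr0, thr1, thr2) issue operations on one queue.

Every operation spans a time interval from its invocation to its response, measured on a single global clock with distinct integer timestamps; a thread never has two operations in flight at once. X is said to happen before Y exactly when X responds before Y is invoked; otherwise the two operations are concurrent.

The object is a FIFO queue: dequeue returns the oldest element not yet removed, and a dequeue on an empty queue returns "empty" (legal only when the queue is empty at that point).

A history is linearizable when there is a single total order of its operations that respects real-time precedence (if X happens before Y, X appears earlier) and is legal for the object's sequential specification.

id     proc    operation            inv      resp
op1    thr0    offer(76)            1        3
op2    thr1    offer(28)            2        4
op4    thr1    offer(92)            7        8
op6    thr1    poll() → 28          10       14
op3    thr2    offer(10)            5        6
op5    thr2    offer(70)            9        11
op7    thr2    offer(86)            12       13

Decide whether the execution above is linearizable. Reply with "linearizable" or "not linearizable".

witness order: op2, op1, op3, op4, op5, op6, op7
after step 1 (op2 offer(28)): queue <28>
after step 2 (op1 offer(76)): queue <28,76>
after step 3 (op3 offer(10)): queue <28,76,10>
after step 4 (op4 offer(92)): queue <28,76,10,92>
after step 5 (op5 offer(70)): queue <28,76,10,92,70>
after step 6 (op6 poll() → 28): queue <76,10,92,70>
after step 7 (op7 offer(86)): queue <76,10,92,70,86>

linearizable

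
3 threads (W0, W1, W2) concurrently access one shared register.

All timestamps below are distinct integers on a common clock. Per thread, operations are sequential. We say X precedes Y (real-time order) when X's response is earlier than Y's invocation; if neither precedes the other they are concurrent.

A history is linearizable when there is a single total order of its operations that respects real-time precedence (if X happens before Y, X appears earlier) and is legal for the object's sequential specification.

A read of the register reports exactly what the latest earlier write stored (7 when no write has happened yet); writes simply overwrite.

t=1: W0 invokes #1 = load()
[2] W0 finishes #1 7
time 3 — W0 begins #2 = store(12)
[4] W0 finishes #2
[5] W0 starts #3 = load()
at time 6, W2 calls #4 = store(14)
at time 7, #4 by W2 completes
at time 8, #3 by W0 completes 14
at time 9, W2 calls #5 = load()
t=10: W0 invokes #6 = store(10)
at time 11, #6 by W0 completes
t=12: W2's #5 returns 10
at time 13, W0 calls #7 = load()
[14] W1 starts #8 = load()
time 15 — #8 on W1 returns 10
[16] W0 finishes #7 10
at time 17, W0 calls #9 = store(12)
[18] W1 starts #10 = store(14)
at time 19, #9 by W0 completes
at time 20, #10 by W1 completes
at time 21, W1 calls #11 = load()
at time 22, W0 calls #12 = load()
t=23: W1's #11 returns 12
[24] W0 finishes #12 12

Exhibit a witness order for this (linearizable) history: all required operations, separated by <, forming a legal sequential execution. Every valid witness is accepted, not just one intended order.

#1 < #2 < #4 < #3 < #6 < #5 < #7 < #8 < #10 < #9 < #11 < #12

step 1: #1 load() → 7 — value 7
step 2: #2 store(12) — value 12
step 3: #4 store(14) — value 14
step 4: #3 load() → 14 — value 14
step 5: #6 store(10) — value 10
step 6: #5 load() → 10 — value 10
step 7: #7 load() → 10 — value 10
step 8: #8 load() → 10 — value 10
step 9: #10 store(14) — value 14
step 10: #9 store(12) — value 12
step 11: #11 load() → 12 — value 12
step 12: #12 load() → 12 — value 12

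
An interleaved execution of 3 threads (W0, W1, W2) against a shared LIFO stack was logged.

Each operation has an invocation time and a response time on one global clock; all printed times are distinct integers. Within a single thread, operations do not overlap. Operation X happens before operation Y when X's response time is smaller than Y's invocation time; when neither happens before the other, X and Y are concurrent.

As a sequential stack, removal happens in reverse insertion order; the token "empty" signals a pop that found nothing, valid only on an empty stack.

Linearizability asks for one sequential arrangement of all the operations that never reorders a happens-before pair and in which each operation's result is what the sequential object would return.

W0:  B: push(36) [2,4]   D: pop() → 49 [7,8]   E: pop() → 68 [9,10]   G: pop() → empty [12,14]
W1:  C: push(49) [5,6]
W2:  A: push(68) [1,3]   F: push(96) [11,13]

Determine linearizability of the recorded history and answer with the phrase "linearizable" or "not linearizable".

not linearizable

the violation lands at event 14, G's response at time 14: events 1..13 linearize, events 1..14 do not
no legal order exists: 4 real-time-consistent candidates over 7 completed LIFO stack operations, all rejected
take A, B, C, D, E, F, G: step 5 already fails, because E pop() → 68 cannot occur there
take A, B, C, D, E, G, F: step 5 already fails, because E pop() → 68 cannot occur there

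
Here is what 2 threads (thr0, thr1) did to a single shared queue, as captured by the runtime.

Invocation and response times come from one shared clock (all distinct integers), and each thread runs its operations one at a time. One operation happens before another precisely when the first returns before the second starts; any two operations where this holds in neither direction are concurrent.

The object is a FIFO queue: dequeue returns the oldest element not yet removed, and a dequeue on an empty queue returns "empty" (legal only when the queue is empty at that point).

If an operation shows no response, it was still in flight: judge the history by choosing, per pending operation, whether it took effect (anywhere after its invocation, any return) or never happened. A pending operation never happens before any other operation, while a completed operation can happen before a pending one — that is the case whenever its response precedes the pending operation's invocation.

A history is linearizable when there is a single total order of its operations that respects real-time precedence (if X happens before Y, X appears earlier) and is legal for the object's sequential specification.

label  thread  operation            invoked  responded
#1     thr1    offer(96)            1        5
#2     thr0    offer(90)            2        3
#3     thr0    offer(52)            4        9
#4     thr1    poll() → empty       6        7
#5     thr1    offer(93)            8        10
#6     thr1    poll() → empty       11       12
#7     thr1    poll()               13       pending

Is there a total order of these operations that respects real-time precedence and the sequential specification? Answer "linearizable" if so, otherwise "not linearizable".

through event 6 a valid linearization exists; event 7 (#4 responding at time 7) ends that
no legal order exists: 2 real-time-consistent candidates over 3 completed queue operations, all rejected
include/drop combinations of the 1 pending operation (#3) were all tried; none helps
e.g. #1, #2, #4 (pending dropped): illegal at step 3, since #4 poll() → empty cannot apply there
e.g. #2, #1, #4 (pending dropped): illegal at step 3, since #4 poll() → empty cannot apply there

not linearizable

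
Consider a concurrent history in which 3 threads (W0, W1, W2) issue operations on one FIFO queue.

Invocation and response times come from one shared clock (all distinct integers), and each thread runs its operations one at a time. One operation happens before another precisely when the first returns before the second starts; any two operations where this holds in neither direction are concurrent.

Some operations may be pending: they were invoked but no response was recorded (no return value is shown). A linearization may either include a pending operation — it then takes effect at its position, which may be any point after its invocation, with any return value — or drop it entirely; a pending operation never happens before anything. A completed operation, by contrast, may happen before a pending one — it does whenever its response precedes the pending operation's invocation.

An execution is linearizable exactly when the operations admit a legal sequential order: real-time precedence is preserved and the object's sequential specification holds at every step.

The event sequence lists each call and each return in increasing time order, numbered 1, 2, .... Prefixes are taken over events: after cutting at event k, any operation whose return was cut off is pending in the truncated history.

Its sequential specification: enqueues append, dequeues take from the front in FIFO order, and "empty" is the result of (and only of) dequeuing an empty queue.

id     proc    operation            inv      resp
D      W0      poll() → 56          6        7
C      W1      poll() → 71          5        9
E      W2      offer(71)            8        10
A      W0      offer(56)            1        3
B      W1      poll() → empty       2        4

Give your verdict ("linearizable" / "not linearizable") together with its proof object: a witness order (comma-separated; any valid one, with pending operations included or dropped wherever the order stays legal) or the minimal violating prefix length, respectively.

after step 1 (B poll() → empty): queue <>
after step 2 (A offer(56)): queue <56>
after step 3 (D poll() → 56): queue <>
after step 4 (E offer(71)): queue <71>
after step 5 (C poll() → 71): queue <>

linearizable — witness: B, A, D, E, C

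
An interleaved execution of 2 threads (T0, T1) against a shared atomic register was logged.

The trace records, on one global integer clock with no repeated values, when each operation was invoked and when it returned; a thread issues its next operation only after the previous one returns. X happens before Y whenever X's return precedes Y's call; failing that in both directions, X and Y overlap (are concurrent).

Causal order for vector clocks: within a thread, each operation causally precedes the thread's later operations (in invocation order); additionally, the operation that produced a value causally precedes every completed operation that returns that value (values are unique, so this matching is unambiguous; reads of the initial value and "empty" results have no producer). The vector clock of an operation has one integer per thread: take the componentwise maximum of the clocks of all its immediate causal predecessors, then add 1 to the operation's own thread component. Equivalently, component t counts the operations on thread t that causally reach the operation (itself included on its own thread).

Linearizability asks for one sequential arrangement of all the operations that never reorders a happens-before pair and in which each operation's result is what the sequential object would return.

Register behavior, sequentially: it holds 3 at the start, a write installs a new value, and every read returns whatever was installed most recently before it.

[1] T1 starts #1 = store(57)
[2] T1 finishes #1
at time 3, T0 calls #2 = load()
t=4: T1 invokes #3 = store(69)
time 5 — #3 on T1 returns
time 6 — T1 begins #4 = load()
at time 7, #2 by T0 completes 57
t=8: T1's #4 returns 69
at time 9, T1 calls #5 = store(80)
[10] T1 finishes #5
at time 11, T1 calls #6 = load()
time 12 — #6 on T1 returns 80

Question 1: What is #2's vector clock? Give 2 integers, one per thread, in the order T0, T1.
#1 (invocation 1): nothing precedes it; T1's component alone gives (0, 1)
#3 (invocation 4): componentwise max over VC(#1)=(0, 1), +1 at T1, giving (0, 2)
#2 (invocation 3): componentwise max over VC(#1)=(0, 1), +1 at T0, giving (1, 1)
#4 (invocation 6): componentwise max over VC(#3)=(0, 2), +1 at T1, giving (0, 3)
#5 (invocation 9): componentwise max over VC(#4)=(0, 3), +1 at T1, giving (0, 4)
#6 (invocation 11): componentwise max over VC(#5)=(0, 4), +1 at T1, giving (0, 5)
target: VC(#2) = (1, 1)

(1, 1)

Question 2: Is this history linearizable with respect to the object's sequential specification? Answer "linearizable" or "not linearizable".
a witness: #1, #2, #3, #4, #5, #6
after step 1 (#1 store(57)): value 57
after step 2 (#2 load() → 57): value 57
after step 3 (#3 store(69)): value 69
after step 4 (#4 load() → 69): value 69
after step 5 (#5 store(80)): value 80
after step 6 (#6 load() → 80): value 80

linearizable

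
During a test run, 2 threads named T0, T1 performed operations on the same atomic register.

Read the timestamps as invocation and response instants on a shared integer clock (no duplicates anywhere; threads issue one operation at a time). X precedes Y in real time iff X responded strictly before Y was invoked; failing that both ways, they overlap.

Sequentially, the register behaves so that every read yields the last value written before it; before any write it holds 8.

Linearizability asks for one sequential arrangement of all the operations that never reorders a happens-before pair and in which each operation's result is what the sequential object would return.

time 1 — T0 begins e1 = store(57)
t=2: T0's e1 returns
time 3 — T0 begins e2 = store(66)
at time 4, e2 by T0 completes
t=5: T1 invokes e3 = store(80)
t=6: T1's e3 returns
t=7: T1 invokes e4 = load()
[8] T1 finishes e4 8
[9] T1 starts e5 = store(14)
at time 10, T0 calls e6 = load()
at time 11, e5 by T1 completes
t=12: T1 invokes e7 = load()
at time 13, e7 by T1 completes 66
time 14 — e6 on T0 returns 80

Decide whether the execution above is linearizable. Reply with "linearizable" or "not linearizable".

the violation lands at event 8, e4's response at time 8: events 1..7 linearize, events 1..8 do not
a single order respects real time; the 4 completed atomic register operations fail replay along it
sample order e1, e2, e3, e4 stalls at step 4 — e4 load() → 8 has no legal effect

not linearizable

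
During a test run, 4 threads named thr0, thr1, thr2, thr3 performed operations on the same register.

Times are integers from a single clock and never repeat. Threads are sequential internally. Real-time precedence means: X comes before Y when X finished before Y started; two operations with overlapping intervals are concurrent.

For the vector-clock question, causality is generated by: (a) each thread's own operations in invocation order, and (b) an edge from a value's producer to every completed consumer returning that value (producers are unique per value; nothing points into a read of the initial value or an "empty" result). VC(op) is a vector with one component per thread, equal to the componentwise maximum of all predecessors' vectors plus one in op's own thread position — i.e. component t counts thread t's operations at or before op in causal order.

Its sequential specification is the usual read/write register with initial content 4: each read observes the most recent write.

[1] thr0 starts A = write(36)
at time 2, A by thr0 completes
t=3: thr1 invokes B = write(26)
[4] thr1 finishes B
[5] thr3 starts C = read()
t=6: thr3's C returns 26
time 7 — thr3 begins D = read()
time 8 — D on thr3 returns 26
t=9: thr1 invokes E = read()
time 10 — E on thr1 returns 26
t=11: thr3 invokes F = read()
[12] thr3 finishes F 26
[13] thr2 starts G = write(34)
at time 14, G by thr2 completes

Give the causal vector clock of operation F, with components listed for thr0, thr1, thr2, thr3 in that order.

(0, 1, 0, 3)

G (invocation 13): nothing precedes it; thr2's component alone gives (0, 0, 1, 0)
B (invocation 3): nothing precedes it; thr1's component alone gives (0, 1, 0, 0)
A (invocation 1): nothing precedes it; thr0's component alone gives (1, 0, 0, 0)
C (invocation 5): componentwise max over VC(B)=(0, 1, 0, 0), +1 at thr3, giving (0, 1, 0, 1)
E (invocation 9): componentwise max over VC(B)=(0, 1, 0, 0), +1 at thr1, giving (0, 2, 0, 0)
D (invocation 7): componentwise max over VC(B)=(0, 1, 0, 0), VC(C)=(0, 1, 0, 1), +1 at thr3, giving (0, 1, 0, 2)
F (invocation 11): componentwise max over VC(B)=(0, 1, 0, 0), VC(D)=(0, 1, 0, 2), +1 at thr3, giving (0, 1, 0, 3)
target: VC(F) = (0, 1, 0, 3)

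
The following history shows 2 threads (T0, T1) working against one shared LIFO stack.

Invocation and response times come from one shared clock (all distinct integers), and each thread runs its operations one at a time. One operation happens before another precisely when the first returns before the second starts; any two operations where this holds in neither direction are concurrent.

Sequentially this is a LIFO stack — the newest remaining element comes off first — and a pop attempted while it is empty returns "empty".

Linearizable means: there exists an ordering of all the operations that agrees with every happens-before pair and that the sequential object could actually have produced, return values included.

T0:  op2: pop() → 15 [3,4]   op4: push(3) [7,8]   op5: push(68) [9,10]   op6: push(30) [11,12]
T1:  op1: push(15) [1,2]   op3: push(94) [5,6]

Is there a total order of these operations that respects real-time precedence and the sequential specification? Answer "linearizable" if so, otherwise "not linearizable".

linearizable

one valid linearization: op1, op2, op3, op4, op5, op6
after step 1 (op1 push(15)): stack <15>
after step 2 (op2 pop() → 15): stack <>
after step 3 (op3 push(94)): stack <94>
after step 4 (op4 push(3)): stack <94,3>
after step 5 (op5 push(68)): stack <94,3,68>
after step 6 (op6 push(30)): stack <94,3,68,30>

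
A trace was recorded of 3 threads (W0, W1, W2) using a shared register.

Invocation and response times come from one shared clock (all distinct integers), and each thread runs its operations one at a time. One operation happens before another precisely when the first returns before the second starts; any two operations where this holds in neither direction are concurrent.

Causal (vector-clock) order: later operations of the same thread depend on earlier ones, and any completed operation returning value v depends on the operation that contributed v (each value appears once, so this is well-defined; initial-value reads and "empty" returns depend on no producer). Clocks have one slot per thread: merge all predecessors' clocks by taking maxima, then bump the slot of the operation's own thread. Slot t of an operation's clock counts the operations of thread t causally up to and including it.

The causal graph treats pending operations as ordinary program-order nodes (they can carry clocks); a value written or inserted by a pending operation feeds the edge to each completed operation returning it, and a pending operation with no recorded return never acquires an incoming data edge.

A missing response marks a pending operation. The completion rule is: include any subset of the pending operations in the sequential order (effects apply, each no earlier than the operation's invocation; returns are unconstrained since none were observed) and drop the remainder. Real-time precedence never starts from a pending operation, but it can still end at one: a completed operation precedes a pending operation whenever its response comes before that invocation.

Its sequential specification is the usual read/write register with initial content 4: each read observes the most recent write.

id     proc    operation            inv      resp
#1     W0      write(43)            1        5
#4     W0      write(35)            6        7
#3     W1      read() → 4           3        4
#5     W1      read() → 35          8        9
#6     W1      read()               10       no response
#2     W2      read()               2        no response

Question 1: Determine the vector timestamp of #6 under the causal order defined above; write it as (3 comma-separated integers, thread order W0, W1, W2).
root op #2, invoked 2: fresh clock plus W2's own tick → (0, 0, 1)
root op #3, invoked 3: fresh clock plus W1's own tick → (0, 1, 0)
root op #1, invoked 1: fresh clock plus W0's own tick → (1, 0, 0)
VC(#4, invoked at 6): max of VC(#1)=(1, 0, 0), then +1 on thread W0 → (2, 0, 0)
VC(#5, invoked at 8): max of VC(#3)=(0, 1, 0), VC(#4)=(2, 0, 0), then +1 on thread W1 → (2, 2, 0)
VC(#6, invoked at 10): max of VC(#5)=(2, 2, 0), then +1 on thread W1 → (2, 3, 0)
target: VC(#6) = (2, 3, 0)

(2, 3, 0)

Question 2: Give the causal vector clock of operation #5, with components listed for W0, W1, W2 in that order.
VC(#2, invoked at 2): no causal predecessors; +1 on W2 → (0, 0, 1)
VC(#3, invoked at 3): no causal predecessors; +1 on W1 → (0, 1, 0)
VC(#1, invoked at 1): no causal predecessors; +1 on W0 → (1, 0, 0)
from VC(#1)=(1, 0, 0), #4 (invoked 6) maxes components and bumps W0 → (2, 0, 0)
from VC(#3)=(0, 1, 0), VC(#4)=(2, 0, 0), #5 (invoked 8) maxes components and bumps W1 → (2, 2, 0)
from VC(#5)=(2, 2, 0), #6 (invoked 10) maxes components and bumps W1 → (2, 3, 0)
target: VC(#5) = (2, 2, 0)

(2, 2, 0)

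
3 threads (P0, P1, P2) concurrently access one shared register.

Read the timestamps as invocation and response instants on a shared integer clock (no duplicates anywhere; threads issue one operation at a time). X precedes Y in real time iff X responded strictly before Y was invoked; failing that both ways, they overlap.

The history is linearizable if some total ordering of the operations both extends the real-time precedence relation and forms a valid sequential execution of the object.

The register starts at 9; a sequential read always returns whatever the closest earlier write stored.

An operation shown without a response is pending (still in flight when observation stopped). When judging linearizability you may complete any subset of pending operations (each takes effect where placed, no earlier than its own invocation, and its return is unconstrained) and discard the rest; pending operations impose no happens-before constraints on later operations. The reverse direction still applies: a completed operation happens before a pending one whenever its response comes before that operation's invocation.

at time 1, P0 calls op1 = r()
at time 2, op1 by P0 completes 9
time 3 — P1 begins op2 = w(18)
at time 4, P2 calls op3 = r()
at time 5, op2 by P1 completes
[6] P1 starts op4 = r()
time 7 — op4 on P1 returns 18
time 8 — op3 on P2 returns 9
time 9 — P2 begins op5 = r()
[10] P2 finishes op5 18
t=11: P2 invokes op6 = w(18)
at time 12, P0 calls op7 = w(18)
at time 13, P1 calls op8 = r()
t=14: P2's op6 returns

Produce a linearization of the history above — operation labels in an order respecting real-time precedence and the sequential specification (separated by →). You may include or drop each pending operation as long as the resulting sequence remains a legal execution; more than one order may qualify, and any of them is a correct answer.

op1 → op3 → op2 → op4 → op5 → op6

1. op1 r() → 9, leaving value 9
2. op3 r() → 9, leaving value 9
3. op2 w(18), leaving value 18
4. op4 r() → 18, leaving value 18
5. op5 r() → 18, leaving value 18
6. op6 w(18), leaving value 18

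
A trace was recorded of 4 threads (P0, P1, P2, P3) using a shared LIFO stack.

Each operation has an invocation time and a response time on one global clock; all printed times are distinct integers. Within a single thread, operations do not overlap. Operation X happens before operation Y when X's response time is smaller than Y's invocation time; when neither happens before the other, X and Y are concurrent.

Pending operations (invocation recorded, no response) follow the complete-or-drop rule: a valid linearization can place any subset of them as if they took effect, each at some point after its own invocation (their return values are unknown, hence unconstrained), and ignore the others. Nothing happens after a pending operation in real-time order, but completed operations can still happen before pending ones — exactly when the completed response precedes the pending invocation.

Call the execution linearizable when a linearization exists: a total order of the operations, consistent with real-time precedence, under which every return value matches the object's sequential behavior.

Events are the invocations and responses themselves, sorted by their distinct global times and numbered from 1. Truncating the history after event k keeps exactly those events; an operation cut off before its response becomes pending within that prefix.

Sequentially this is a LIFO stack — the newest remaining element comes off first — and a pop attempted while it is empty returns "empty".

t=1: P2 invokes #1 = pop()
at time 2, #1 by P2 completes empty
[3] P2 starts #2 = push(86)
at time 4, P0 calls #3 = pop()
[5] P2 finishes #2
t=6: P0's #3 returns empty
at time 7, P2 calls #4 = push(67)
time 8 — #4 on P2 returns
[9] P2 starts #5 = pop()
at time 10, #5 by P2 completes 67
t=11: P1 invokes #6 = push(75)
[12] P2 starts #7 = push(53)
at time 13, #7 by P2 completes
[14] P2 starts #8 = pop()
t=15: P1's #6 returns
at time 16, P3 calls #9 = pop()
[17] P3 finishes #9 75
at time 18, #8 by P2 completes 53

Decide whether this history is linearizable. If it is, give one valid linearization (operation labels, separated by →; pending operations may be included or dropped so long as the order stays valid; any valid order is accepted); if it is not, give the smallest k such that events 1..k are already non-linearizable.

linearizable — witness: #1 → #3 → #2 → #4 → #5 → #6 → #7 → #8 → #9

after step 1 (#1 pop() → empty): stack <>
after step 2 (#3 pop() → empty): stack <>
after step 3 (#2 push(86)): stack <86>
after step 4 (#4 push(67)): stack <86,67>
after step 5 (#5 pop() → 67): stack <86>
after step 6 (#6 push(75)): stack <86,75>
after step 7 (#7 push(53)): stack <86,75,53>
after step 8 (#8 pop() → 53): stack <86,75>
after step 9 (#9 pop() → 75): stack <86>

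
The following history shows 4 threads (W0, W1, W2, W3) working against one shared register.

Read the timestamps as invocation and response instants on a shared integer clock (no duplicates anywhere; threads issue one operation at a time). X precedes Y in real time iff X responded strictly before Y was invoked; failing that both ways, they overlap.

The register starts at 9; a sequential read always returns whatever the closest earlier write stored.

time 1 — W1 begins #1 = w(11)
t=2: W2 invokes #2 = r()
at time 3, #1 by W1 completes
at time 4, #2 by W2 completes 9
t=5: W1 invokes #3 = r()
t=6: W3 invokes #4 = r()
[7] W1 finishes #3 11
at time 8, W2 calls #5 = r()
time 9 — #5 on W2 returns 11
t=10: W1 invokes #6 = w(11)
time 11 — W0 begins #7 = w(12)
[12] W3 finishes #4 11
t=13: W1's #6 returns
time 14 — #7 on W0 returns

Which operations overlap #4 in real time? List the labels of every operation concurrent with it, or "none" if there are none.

#4 runs from 6 to 12; window-overlapping ops are concurrent
#1 [1,3]: before
#2 [2,4]: before
#3 [5,7]: concurrent
#5 [8,9]: concurrent
#6 [10,13]: concurrent
#7 [11,14]: concurrent

#3, #5, #6, #7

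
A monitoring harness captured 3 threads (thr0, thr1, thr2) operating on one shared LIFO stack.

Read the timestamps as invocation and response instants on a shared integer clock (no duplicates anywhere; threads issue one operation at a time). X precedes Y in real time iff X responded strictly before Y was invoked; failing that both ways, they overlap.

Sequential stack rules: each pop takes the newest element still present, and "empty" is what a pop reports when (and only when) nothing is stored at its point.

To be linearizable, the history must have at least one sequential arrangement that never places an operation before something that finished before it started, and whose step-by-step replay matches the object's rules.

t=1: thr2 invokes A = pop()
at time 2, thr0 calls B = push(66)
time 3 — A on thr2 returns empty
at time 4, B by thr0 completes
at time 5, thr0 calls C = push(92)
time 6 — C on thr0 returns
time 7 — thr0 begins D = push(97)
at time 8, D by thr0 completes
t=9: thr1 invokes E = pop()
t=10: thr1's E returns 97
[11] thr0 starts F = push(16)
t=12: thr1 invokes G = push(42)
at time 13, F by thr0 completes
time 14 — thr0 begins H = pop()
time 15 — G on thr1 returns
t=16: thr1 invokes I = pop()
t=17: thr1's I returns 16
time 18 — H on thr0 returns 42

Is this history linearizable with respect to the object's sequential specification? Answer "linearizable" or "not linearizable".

linearizable

a witness: A, B, C, D, E, F, G, H, I
after step 1 (A pop() → empty): stack <>
after step 2 (B push(66)): stack <66>
after step 3 (C push(92)): stack <66,92>
after step 4 (D push(97)): stack <66,92,97>
after step 5 (E pop() → 97): stack <66,92>
after step 6 (F push(16)): stack <66,92,16>
after step 7 (G push(42)): stack <66,92,16,42>
after step 8 (H pop() → 42): stack <66,92,16>
after step 9 (I pop() → 16): stack <66,92>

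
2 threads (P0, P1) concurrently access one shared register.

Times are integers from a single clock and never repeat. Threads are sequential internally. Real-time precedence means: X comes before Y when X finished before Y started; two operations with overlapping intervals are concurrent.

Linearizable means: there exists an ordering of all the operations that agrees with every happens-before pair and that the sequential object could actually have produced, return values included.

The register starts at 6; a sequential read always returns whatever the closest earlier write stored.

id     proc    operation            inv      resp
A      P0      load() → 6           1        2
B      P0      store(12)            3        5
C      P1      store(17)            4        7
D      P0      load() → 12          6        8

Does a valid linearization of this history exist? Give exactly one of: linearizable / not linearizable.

one valid linearization: A, B, D, C
step 1: A load() → 6 — value 6
step 2: B store(12) — value 12
step 3: D load() → 12 — value 12
step 4: C store(17) — value 17

linearizable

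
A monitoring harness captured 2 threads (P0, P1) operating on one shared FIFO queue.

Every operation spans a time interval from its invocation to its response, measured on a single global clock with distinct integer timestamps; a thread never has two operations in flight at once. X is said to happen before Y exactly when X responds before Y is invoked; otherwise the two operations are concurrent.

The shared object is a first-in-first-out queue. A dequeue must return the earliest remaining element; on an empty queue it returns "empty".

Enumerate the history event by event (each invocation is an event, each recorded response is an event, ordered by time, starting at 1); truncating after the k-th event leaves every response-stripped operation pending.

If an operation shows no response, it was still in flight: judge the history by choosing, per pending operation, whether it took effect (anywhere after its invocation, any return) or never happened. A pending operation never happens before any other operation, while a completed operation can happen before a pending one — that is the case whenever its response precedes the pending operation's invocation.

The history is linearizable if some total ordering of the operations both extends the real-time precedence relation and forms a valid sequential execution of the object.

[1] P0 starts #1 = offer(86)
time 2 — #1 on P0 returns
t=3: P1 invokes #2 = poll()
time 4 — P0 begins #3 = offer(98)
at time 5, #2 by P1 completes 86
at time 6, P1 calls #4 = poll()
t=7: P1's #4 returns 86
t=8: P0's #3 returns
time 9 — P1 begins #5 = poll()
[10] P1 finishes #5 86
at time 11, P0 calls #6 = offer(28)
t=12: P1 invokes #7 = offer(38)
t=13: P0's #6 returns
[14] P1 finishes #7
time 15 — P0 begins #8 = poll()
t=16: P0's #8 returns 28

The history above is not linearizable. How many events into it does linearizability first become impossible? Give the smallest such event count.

7

events 1..6 are linearizable, e.g. via #1, #2:
1. #1 offer(86), leaving queue <86>
2. #2 poll() → 86, leaving queue <>
include event 7 — #4 responding at 7 — and every candidate order breaks
including or dropping the 1 pending operation (#3) in any combination fails
one such order, #1, #2, #4 (pending dropped), breaks at step 3 where #4 poll() → 86 is illegal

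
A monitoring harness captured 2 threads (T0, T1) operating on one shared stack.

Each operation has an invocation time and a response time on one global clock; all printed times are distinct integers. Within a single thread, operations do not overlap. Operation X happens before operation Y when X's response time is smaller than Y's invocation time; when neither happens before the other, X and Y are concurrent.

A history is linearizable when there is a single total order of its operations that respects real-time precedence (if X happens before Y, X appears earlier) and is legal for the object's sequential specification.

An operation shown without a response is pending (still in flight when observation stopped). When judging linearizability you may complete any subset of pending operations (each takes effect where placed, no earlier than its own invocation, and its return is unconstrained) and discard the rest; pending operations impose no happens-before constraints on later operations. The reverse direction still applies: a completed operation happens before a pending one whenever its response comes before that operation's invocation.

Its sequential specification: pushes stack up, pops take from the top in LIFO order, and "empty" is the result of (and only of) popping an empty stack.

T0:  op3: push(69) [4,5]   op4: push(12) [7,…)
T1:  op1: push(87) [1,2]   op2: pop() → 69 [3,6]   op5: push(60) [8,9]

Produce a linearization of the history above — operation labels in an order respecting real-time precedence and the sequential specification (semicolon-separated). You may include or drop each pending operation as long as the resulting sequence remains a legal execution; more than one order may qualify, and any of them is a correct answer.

op1; op3; op2; op4; op5

after step 1 (op1 push(87)): stack <87>
after step 2 (op3 push(69)): stack <87,69>
after step 3 (op2 pop() → 69): stack <87>
after step 4 (op4 push(12) (pending, included)): stack <87,12>
after step 5 (op5 push(60)): stack <87,12,60>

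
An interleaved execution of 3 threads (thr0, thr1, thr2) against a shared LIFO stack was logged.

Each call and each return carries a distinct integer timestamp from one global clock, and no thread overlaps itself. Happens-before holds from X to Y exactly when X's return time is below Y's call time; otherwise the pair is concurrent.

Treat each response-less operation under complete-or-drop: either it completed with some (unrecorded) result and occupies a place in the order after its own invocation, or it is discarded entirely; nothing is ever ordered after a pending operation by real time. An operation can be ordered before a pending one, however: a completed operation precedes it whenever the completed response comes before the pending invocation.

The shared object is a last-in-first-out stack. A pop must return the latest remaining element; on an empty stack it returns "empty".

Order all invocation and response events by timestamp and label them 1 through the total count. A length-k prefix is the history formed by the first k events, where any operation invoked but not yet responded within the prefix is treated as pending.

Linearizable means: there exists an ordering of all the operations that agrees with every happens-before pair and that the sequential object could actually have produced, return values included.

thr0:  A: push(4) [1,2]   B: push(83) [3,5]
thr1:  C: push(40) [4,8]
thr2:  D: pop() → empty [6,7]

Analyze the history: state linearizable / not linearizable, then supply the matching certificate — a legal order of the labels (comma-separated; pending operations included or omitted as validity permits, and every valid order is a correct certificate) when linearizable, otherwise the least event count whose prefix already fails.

cut after 6 events: linearizable; cut after 7 events (D responds, time 7): not linearizable
exhaustive check: the 3 completed LIFO stack ops admit one real-time order; illegal
completion choices over the 1 pending operation (C) were checked; none helps
e.g. A, B, D (pending dropped): illegal at step 3, since D pop() → empty cannot apply there

not linearizable — minimal violating prefix: 7 events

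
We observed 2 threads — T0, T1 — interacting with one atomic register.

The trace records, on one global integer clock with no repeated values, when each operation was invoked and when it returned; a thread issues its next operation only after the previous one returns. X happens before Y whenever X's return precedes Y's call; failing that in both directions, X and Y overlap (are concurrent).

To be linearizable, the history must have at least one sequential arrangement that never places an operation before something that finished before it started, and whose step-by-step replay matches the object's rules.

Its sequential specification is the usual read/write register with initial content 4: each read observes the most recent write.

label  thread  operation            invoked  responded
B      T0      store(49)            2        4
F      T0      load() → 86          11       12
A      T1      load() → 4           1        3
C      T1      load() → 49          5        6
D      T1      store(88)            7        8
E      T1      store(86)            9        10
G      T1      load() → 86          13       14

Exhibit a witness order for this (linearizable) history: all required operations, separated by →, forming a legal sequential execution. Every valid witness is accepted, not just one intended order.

A → B → C → D → E → F → G

step 1: A load() → 4 — value 4
step 2: B store(49) — value 49
step 3: C load() → 49 — value 49
step 4: D store(88) — value 88
step 5: E store(86) — value 86
step 6: F load() → 86 — value 86
step 7: G load() → 86 — value 86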